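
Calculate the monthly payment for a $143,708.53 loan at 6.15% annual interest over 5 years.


Loan payment formula: PMT = PV × r / (1 − (1 + r)^(−n))
Monthly rate r = 0.0615/12 = 0.005125, n = 60 months
Denominator: 1 − (1 + 0.0615/12)^(−60) = 0.2641395
PMT = $143,708.53 × (0.0615/12) / 0.2641395
PMT = $2,788.32 per month

PMT = PV × r / (1-(1+r)^(-n)) = $2,788.32/month


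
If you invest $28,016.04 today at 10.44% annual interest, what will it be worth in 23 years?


Future value formula: FV = PV × (1 + r)^t
FV = $28,016.04 × (1 + 0.1044)^23
FV = $28,016.04 × 9.8153808
FV = $274,988.10

FV = PV × (1 + r)^t = $274,988.10


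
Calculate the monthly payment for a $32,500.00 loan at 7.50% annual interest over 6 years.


Loan payment formula: PMT = PV × r / (1 − (1 + r)^(−n))
Monthly rate r = 0.075/12 = 0.00625, n = 72 months
Denominator: 1 − (1 + 0.075/12)^(−72) = 0.361478
PMT = $32,500.00 × (0.075/12) / 0.361478
PMT = $561.93 per month

PMT = PV × r / (1-(1+r)^(-n)) = $561.93/month


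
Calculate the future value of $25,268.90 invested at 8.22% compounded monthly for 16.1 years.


Compound interest formula: A = P(1 + r/n)^(nt)
A = $25,268.90 × (1 + 0.0822/12)^(12 × 16.1)
Growth factor: (1 + 0.0822/12)^193.2 = 3.7393353
A = $25,268.90 × 3.7393353
A = $94,488.89

A = P(1 + r/n)^(nt) = $94,488.89


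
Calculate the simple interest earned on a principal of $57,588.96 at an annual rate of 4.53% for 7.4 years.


Simple interest formula: I = P × r × t
I = $57,588.96 × 0.0453 × 7.4
I = $19,304.97

I = P × r × t = $19,304.97


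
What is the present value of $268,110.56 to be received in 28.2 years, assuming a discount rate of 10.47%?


Present value formula: PV = FV / (1 + r)^t
PV = $268,110.56 / (1 + 0.1047)^28.2
PV = $268,110.56 / 16.576422
PV = $16,174.21

PV = FV / (1 + r)^t = $16,174.21


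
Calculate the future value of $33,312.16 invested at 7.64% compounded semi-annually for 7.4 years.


Compound interest formula: A = P(1 + r/n)^(nt)
A = $33,312.16 × (1 + 0.0764/2)^(2 × 7.4)
Growth factor: (1 + 0.0764/2)^14.8 = 1.741643
A = $33,312.16 × 1.741643
A = $58,017.89

A = P(1 + r/n)^(nt) = $58,017.89


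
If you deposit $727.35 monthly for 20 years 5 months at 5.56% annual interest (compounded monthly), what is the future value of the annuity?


Future value of an ordinary annuity: FV = PMT × ((1 + r)^n − 1) / r
Monthly rate r = 0.0556/12 ≈ 0.00463333, n = 245
FV = $727.35 × ((1 + 0.0556/12)^245 − 1) / (0.0556/12)
FV = $727.35 × 454.002486
FV = $330,218.71

FV = PMT × ((1+r)^n - 1)/r = $330,218.71


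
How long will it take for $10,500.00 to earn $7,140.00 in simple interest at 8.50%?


Rearrange the simple interest formula for t:
I = P × r × t  ⇒  t = I / (P × r)
t = $7,140.00 / ($10,500.00 × 0.085)
t = 8

t = I/(P×r) = 8 years


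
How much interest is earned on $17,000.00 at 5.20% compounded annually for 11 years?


Compound interest earned = final amount − principal.
A = P(1 + r/n)^(nt) = $17,000.00 × (1 + 0.052/1)^(1 × 11) = $29,690.81
Interest = A − P = $29,690.81 − $17,000.00 = $12,690.81

Interest = A - P = $12,690.81


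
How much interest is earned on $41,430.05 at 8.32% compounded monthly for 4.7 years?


Compound interest earned = final amount − principal.
A = P(1 + r/n)^(nt) = $41,430.05 × (1 + 0.0832/12)^(12 × 4.7) = $61,172.46
Interest = A − P = $61,172.46 − $41,430.05 = $19,742.41

Interest = A - P = $19,742.41


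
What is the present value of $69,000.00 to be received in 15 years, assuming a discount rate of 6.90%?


Present value formula: PV = FV / (1 + r)^t
PV = $69,000.00 / (1 + 0.069)^15
PV = $69,000.00 / 2.720606
PV = $25,362.00

PV = FV / (1 + r)^t = $25,362.00


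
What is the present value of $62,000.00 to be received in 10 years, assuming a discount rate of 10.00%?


Present value formula: PV = FV / (1 + r)^t
PV = $62,000.00 / (1 + 0.1)^10
PV = $62,000.00 / 2.5937425
PV = $23,903.68

PV = FV / (1 + r)^t = $23,903.68


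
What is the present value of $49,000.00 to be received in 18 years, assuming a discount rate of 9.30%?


Present value formula: PV = FV / (1 + r)^t
PV = $49,000.00 / (1 + 0.093)^18
PV = $49,000.00 / 4.956361
PV = $9,886.29

PV = FV / (1 + r)^t = $9,886.29


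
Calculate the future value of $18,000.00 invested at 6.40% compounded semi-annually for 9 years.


Compound interest formula: A = P(1 + r/n)^(nt)
A = $18,000.00 × (1 + 0.064/2)^(2 × 9)
Growth factor: (1 + 0.064/2)^18 = 1.762928
A = $18,000.00 × 1.762928
A = $31,732.70

A = P(1 + r/n)^(nt) = $31,732.70


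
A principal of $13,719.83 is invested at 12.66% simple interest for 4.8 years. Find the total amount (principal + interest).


Total amount formula: A = P(1 + rt) = P + P·r·t
Interest: I = P × r × t = $13,719.83 × 0.1266 × 4.8 = $8,337.27
A = P + I = $13,719.83 + $8,337.27 = $22,057.10

A = P + I = P(1 + rt) = $22,057.10


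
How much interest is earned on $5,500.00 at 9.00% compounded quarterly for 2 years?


Compound interest earned = final amount − principal.
A = P(1 + r/n)^(nt) = $5,500.00 × (1 + 0.09/4)^(4 × 2) = $6,571.57
Interest = A − P = $6,571.57 − $5,500.00 = $1,071.57

Interest = A - P = $1,071.57


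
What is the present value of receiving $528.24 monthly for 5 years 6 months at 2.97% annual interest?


Present value of an ordinary annuity: PV = PMT × (1 − (1 + r)^(−n)) / r
Monthly rate r = 0.0297/12 = 0.002475, n = 66
PV = $528.24 × (1 − (1 + 0.0297/12)^(−66)) / (0.0297/12)
PV = $528.24 × 60.822101
PV = $32,128.67

PV = PMT × (1-(1+r)^(-n))/r = $32,128.67


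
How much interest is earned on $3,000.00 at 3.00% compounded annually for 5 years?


Compound interest earned = final amount − principal.
A = P(1 + r/n)^(nt) = $3,000.00 × (1 + 0.03/1)^(1 × 5) = $3,477.82
Interest = A − P = $3,477.82 − $3,000.00 = $477.82

Interest = A - P = $477.82


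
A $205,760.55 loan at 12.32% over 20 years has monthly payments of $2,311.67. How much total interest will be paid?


Total paid over the life of the loan = PMT × n.
Total paid = $2,311.67 × 240 = $554,800.80
Total interest = total paid − principal = $554,800.80 − $205,760.55 = $349,040.25

Total interest = (PMT × n) - PV = $349,040.25


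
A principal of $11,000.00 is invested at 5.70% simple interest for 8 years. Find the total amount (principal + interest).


Total amount formula: A = P(1 + rt) = P + P·r·t
Interest: I = P × r × t = $11,000.00 × 0.057 × 8 = $5,016.00
A = P + I = $11,000.00 + $5,016.00 = $16,016.00

A = P + I = P(1 + rt) = $16,016.00


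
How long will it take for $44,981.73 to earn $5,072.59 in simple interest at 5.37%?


Rearrange the simple interest formula for t:
I = P × r × t  ⇒  t = I / (P × r)
t = $5,072.59 / ($44,981.73 × 0.0537)
t = 2.1

t = I/(P×r) = 2.1 years


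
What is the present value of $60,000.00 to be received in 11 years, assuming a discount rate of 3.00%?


Present value formula: PV = FV / (1 + r)^t
PV = $60,000.00 / (1 + 0.03)^11
PV = $60,000.00 / 1.3842339
PV = $43,345.28

PV = FV / (1 + r)^t = $43,345.28


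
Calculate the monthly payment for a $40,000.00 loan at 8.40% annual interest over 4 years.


Loan payment formula: PMT = PV × r / (1 − (1 + r)^(−n))
Monthly rate r = 0.084/12 = 0.007, n = 48 months
Denominator: 1 − (1 + 0.084/12)^(−48) = 0.284540
PMT = $40,000.00 × (0.084/12) / 0.284540
PMT = $984.04 per month

PMT = PV × r / (1-(1+r)^(-n)) = $984.04/month


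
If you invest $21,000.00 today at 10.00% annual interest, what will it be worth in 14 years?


Future value formula: FV = PV × (1 + r)^t
FV = $21,000.00 × (1 + 0.1)^14
FV = $21,000.00 × 3.79749834
FV = $79,747.47

FV = PV × (1 + r)^t = $79,747.47


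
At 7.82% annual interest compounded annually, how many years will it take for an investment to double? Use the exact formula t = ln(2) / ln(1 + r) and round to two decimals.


Doubling condition: (1 + r)^t = 2
Take ln of both sides: t × ln(1 + r) = ln(2)
t = ln(2) / ln(1 + r)
t = 0.693147 / 0.075293
t = 9.21

t = ln(2) / ln(1 + r) = 9.21 years


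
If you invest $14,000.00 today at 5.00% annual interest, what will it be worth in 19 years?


Future value formula: FV = PV × (1 + r)^t
FV = $14,000.00 × (1 + 0.05)^19
FV = $14,000.00 × 2.526950
FV = $35,377.30

FV = PV × (1 + r)^t = $35,377.30


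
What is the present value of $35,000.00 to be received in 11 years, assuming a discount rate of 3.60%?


Present value formula: PV = FV / (1 + r)^t
PV = $35,000.00 / (1 + 0.036)^11
PV = $35,000.00 / 1.4755615
PV = $23,719.78

PV = FV / (1 + r)^t = $23,719.78


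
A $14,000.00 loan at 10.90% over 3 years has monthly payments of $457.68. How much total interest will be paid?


Total paid over the life of the loan = PMT × n.
Total paid = $457.68 × 36 = $16,476.48
Total interest = total paid − principal = $16,476.48 − $14,000.00 = $2,476.48

Total interest = (PMT × n) - PV = $2,476.48


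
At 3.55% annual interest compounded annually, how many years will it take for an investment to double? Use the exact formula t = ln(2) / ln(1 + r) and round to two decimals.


Doubling condition: (1 + r)^t = 2
Take ln of both sides: t × ln(1 + r) = ln(2)
t = ln(2) / ln(1 + r)
t = 0.693147 / 0.034884
t = 19.87

t = ln(2) / ln(1 + r) = 19.87 years


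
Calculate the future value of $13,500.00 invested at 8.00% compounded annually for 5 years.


Compound interest formula: A = P(1 + r/n)^(nt)
A = $13,500.00 × (1 + 0.08/1)^(1 × 5)
Growth factor: (1 + 0.08/1)^5 = 1.469328
A = $13,500.00 × 1.469328
A = $19,835.93

A = P(1 + r/n)^(nt) = $19,835.93


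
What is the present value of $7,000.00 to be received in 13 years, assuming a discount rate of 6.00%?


Present value formula: PV = FV / (1 + r)^t
PV = $7,000.00 / (1 + 0.06)^13
PV = $7,000.00 / 2.132928
PV = $3,281.87

PV = FV / (1 + r)^t = $3,281.87


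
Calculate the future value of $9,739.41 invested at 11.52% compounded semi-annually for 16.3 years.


Compound interest formula: A = P(1 + r/n)^(nt)
A = $9,739.41 × (1 + 0.1152/2)^(2 × 16.3)
Growth factor: (1 + 0.1152/2)^32.6 = 6.206961
A = $9,739.41 × 6.206961
A = $60,452.14

A = P(1 + r/n)^(nt) = $60,452.14


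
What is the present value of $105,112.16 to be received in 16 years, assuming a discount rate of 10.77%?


Present value formula: PV = FV / (1 + r)^t
PV = $105,112.16 / (1 + 0.1077)^16
PV = $105,112.16 / 5.137531
PV = $20,459.66

PV = FV / (1 + r)^t = $20,459.66


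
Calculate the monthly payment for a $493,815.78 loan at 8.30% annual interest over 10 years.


Loan payment formula: PMT = PV × r / (1 − (1 + r)^(−n))
Monthly rate r = 0.083/12 ≈ 0.00691667, n = 120 months
Denominator: 1 − (1 + 0.083/12)^(−120) = 0.562703
PMT = $493,815.78 × (0.083/12) / 0.562703
PMT = $6,069.91 per month

PMT = PV × r / (1-(1+r)^(-n)) = $6,069.91/month


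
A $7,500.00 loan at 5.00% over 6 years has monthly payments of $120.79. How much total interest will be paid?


Total paid over the life of the loan = PMT × n.
Total paid = $120.79 × 72 = $8,696.88
Total interest = total paid − principal = $8,696.88 − $7,500.00 = $1,196.88

Total interest = (PMT × n) - PV = $1,196.88


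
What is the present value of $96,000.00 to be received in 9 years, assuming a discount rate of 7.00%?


Present value formula: PV = FV / (1 + r)^t
PV = $96,000.00 / (1 + 0.07)^9
PV = $96,000.00 / 1.8384592
PV = $52,217.64

PV = FV / (1 + r)^t = $52,217.64


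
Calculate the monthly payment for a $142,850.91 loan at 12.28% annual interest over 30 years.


Loan payment formula: PMT = PV × r / (1 − (1 + r)^(−n))
Monthly rate r = 0.1228/12 ≈ 0.01023333, n = 360 months
Denominator: 1 − (1 + 0.1228/12)^(−360) = 0.974403
PMT = $142,850.91 × (0.1228/12) / 0.974403
PMT = $1,500.24 per month

PMT = PV × r / (1-(1+r)^(-n)) = $1,500.24/month


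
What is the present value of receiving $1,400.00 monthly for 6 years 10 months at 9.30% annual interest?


Present value of an ordinary annuity: PV = PMT × (1 − (1 + r)^(−n)) / r
Monthly rate r = 0.093/12 = 0.00775, n = 82
PV = $1,400.00 × (1 − (1 + 0.093/12)^(−82)) / (0.093/12)
PV = $1,400.00 × 60.520023
PV = $84,728.03

PV = PMT × (1-(1+r)^(-n))/r = $84,728.03


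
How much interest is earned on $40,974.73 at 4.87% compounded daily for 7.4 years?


Compound interest earned = final amount − principal.
A = P(1 + r/n)^(nt) = $40,974.73 × (1 + 0.0487/365)^(365 × 7.4) = $58,751.20
Interest = A − P = $58,751.20 − $40,974.73 = $17,776.47

Interest = A - P = $17,776.47


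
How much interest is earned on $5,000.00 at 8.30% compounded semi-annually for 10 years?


Compound interest earned = final amount − principal.
A = P(1 + r/n)^(nt) = $5,000.00 × (1 + 0.083/2)^(2 × 10) = $11,276.01
Interest = A − P = $11,276.01 − $5,000.00 = $6,276.01

Interest = A - P = $6,276.01


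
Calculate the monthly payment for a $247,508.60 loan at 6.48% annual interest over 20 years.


Loan payment formula: PMT = PV × r / (1 − (1 + r)^(−n))
Monthly rate r = 0.0648/12 = 0.0054, n = 240 months
Denominator: 1 − (1 + 0.0648/12)^(−240) = 0.725420
PMT = $247,508.60 × (0.0648/12) / 0.725420
PMT = $1,842.44 per month

PMT = PV × r / (1-(1+r)^(-n)) = $1,842.44/month


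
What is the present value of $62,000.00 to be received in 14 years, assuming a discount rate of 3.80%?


Present value formula: PV = FV / (1 + r)^t
PV = $62,000.00 / (1 + 0.038)^14
PV = $62,000.00 / 1.6856327
PV = $36,781.44

PV = FV / (1 + r)^t = $36,781.44


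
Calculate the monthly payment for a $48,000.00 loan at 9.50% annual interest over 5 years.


Loan payment formula: PMT = PV × r / (1 − (1 + r)^(−n))
Monthly rate r = 0.095/12 ≈ 0.00791667, n = 60 months
Denominator: 1 − (1 + 0.095/12)^(−60) = 0.376951
PMT = $48,000.00 × (0.095/12) / 0.376951
PMT = $1,008.09 per month

PMT = PV × r / (1-(1+r)^(-n)) = $1,008.09/month


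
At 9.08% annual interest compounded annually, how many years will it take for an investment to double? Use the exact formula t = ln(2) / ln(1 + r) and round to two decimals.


Doubling condition: (1 + r)^t = 2
Take ln of both sides: t × ln(1 + r) = ln(2)
t = ln(2) / ln(1 + r)
t = 0.693147 / 0.086911
t = 7.98

t = ln(2) / ln(1 + r) = 7.98 years


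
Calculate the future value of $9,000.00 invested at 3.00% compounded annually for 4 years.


Compound interest formula: A = P(1 + r/n)^(nt)
A = $9,000.00 × (1 + 0.03/1)^(1 × 4)
Growth factor: (1 + 0.03/1)^4 = 1.125509
A = $9,000.00 × 1.125509
A = $10,129.58

A = P(1 + r/n)^(nt) = $10,129.58


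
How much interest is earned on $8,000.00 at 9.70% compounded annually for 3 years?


Compound interest earned = final amount − principal.
A = P(1 + r/n)^(nt) = $8,000.00 × (1 + 0.097/1)^(1 × 3) = $10,561.12
Interest = A − P = $10,561.12 − $8,000.00 = $2,561.12

Interest = A - P = $2,561.12


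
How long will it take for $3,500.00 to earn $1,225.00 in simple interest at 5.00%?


Rearrange the simple interest formula for t:
I = P × r × t  ⇒  t = I / (P × r)
t = $1,225.00 / ($3,500.00 × 0.05)
t = 7

t = I/(P×r) = 7 years


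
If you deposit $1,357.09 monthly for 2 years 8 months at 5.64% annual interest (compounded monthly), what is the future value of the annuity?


Future value of an ordinary annuity: FV = PMT × ((1 + r)^n − 1) / r
Monthly rate r = 0.0564/12 = 0.0047, n = 32
FV = $1,357.09 × ((1 + 0.0564/12)^32 − 1) / (0.0564/12)
FV = $1,357.09 × 34.444600
FV = $46,744.42

FV = PMT × ((1+r)^n - 1)/r = $46,744.42


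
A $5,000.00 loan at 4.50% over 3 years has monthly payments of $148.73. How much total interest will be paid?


Total paid over the life of the loan = PMT × n.
Total paid = $148.73 × 36 = $5,354.28
Total interest = total paid − principal = $5,354.28 − $5,000.00 = $354.28

Total interest = (PMT × n) - PV = $354.28


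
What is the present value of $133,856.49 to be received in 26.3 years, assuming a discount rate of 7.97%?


Present value formula: PV = FV / (1 + r)^t
PV = $133,856.49 / (1 + 0.0797)^26.3
PV = $133,856.49 / 7.514006
PV = $17,814.26

PV = FV / (1 + r)^t = $17,814.26


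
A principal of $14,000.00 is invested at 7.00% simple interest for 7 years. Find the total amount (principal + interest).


Total amount formula: A = P(1 + rt) = P + P·r·t
Interest: I = P × r × t = $14,000.00 × 0.07 × 7 = $6,860.00
A = P + I = $14,000.00 + $6,860.00 = $20,860.00

A = P + I = P(1 + rt) = $20,860.00


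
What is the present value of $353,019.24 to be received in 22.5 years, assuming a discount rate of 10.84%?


Present value formula: PV = FV / (1 + r)^t
PV = $353,019.24 / (1 + 0.1084)^22.5
PV = $353,019.24 / 10.131451
PV = $34,843.90

PV = FV / (1 + r)^t = $34,843.90


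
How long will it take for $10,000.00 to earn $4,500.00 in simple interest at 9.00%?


Rearrange the simple interest formula for t:
I = P × r × t  ⇒  t = I / (P × r)
t = $4,500.00 / ($10,000.00 × 0.09)
t = 5

t = I/(P×r) = 5 years


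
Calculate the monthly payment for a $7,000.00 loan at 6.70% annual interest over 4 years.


Loan payment formula: PMT = PV × r / (1 − (1 + r)^(−n))
Monthly rate r = 0.067/12 ≈ 0.00558333, n = 48 months
Denominator: 1 − (1 + 0.067/12)^(−48) = 0.234522
PMT = $7,000.00 × (0.067/12) / 0.234522
PMT = $166.65 per month

PMT = PV × r / (1-(1+r)^(-n)) = $166.65/month


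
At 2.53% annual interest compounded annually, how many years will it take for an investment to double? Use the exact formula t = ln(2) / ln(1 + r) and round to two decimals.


Doubling condition: (1 + r)^t = 2
Take ln of both sides: t × ln(1 + r) = ln(2)
t = ln(2) / ln(1 + r)
t = 0.693147 / 0.024985
t = 27.74

t = ln(2) / ln(1 + r) = 27.74 years


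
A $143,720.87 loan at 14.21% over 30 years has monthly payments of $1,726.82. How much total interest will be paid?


Total paid over the life of the loan = PMT × n.
Total paid = $1,726.82 × 360 = $621,655.20
Total interest = total paid − principal = $621,655.20 − $143,720.87 = $477,934.33

Total interest = (PMT × n) - PV = $477,934.33


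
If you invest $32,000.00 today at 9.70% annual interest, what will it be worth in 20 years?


Future value formula: FV = PV × (1 + r)^t
FV = $32,000.00 × (1 + 0.097)^20
FV = $32,000.00 × 6.369899
FV = $203,836.77

FV = PV × (1 + r)^t = $203,836.77


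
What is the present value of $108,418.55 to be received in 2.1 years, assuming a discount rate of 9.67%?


Present value formula: PV = FV / (1 + r)^t
PV = $108,418.55 / (1 + 0.0967)^2.1
PV = $108,418.55 / 1.2139044
PV = $89,313.91

PV = FV / (1 + r)^t = $89,313.91


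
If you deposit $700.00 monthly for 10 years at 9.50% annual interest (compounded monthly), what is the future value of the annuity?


Future value of an ordinary annuity: FV = PMT × ((1 + r)^n − 1) / r
Monthly rate r = 0.095/12 ≈ 0.00791667, n = 120
FV = $700.00 × ((1 + 0.095/12)^120 − 1) / (0.095/12)
FV = $700.00 × 199.080682
FV = $139,356.48

FV = PMT × ((1+r)^n - 1)/r = $139,356.48


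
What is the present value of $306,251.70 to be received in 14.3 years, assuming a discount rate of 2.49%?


Present value formula: PV = FV / (1 + r)^t
PV = $306,251.70 / (1 + 0.0249)^14.3
PV = $306,251.70 / 1.42149505
PV = $215,443.38

PV = FV / (1 + r)^t = $215,443.38


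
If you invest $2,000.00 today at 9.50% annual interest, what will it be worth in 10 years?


Future value formula: FV = PV × (1 + r)^t
FV = $2,000.00 × (1 + 0.095)^10
FV = $2,000.00 × 2.478228
FV = $4,956.46

FV = PV × (1 + r)^t = $4,956.46


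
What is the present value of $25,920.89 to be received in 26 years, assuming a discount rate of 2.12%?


Present value formula: PV = FV / (1 + r)^t
PV = $25,920.89 / (1 + 0.0212)^26
PV = $25,920.89 / 1.725365
PV = $15,023.42

PV = FV / (1 + r)^t = $15,023.42


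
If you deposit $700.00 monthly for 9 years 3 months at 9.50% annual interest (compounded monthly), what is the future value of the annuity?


Future value of an ordinary annuity: FV = PMT × ((1 + r)^n − 1) / r
Monthly rate r = 0.095/12 ≈ 0.00791667, n = 111
FV = $700.00 × ((1 + 0.095/12)^111 − 1) / (0.095/12)
FV = $700.00 × 176.787883
FV = $123,751.52

FV = PMT × ((1+r)^n - 1)/r = $123,751.52


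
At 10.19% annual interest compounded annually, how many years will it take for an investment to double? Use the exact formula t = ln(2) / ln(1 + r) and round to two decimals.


Doubling condition: (1 + r)^t = 2
Take ln of both sides: t × ln(1 + r) = ln(2)
t = ln(2) / ln(1 + r)
t = 0.693147 / 0.097036
t = 7.14

t = ln(2) / ln(1 + r) = 7.14 years


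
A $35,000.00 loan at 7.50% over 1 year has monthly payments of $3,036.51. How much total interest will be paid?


Total paid over the life of the loan = PMT × n.
Total paid = $3,036.51 × 12 = $36,438.12
Total interest = total paid − principal = $36,438.12 − $35,000.00 = $1,438.12

Total interest = (PMT × n) - PV = $1,438.12


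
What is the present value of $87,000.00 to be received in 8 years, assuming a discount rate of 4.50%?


Present value formula: PV = FV / (1 + r)^t
PV = $87,000.00 / (1 + 0.045)^8
PV = $87,000.00 / 1.4221006
PV = $61,177.11

PV = FV / (1 + r)^t = $61,177.11


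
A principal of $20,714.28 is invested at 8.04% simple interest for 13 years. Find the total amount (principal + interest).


Total amount formula: A = P(1 + rt) = P + P·r·t
Interest: I = P × r × t = $20,714.28 × 0.0804 × 13 = $21,650.57
A = P + I = $20,714.28 + $21,650.57 = $42,364.85

A = P + I = P(1 + rt) = $42,364.85


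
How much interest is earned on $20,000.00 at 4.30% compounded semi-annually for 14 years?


Compound interest earned = final amount − principal.
A = P(1 + r/n)^(nt) = $20,000.00 × (1 + 0.043/2)^(2 × 14) = $36,283.10
Interest = A − P = $36,283.10 − $20,000.00 = $16,283.10

Interest = A - P = $16,283.10


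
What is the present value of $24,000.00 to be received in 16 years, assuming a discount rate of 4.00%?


Present value formula: PV = FV / (1 + r)^t
PV = $24,000.00 / (1 + 0.04)^16
PV = $24,000.00 / 1.872981
PV = $12,813.80

PV = FV / (1 + r)^t = $12,813.80


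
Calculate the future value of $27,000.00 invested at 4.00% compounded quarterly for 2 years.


Compound interest formula: A = P(1 + r/n)^(nt)
A = $27,000.00 × (1 + 0.04/4)^(4 × 2)
Growth factor: (1 + 0.04/4)^8 = 1.0828567
A = $27,000.00 × 1.0828567
A = $29,237.13

A = P(1 + r/n)^(nt) = $29,237.13


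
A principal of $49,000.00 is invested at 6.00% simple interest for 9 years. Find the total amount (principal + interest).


Total amount formula: A = P(1 + rt) = P + P·r·t
Interest: I = P × r × t = $49,000.00 × 0.06 × 9 = $26,460.00
A = P + I = $49,000.00 + $26,460.00 = $75,460.00

A = P + I = P(1 + rt) = $75,460.00


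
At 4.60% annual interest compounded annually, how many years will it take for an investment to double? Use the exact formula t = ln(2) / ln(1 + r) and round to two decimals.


Doubling condition: (1 + r)^t = 2
Take ln of both sides: t × ln(1 + r) = ln(2)
t = ln(2) / ln(1 + r)
t = 0.693147 / 0.044973
t = 15.41

t = ln(2) / ln(1 + r) = 15.41 years


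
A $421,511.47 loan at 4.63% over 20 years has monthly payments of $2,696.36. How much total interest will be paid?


Total paid over the life of the loan = PMT × n.
Total paid = $2,696.36 × 240 = $647,126.40
Total interest = total paid − principal = $647,126.40 − $421,511.47 = $225,614.93

Total interest = (PMT × n) - PV = $225,614.93


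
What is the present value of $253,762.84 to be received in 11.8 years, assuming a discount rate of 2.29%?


Present value formula: PV = FV / (1 + r)^t
PV = $253,762.84 / (1 + 0.0229)^11.8
PV = $253,762.84 / 1.3062657
PV = $194,265.87

PV = FV / (1 + r)^t = $194,265.87


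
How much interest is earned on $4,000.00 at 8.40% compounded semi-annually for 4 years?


Compound interest earned = final amount − principal.
A = P(1 + r/n)^(nt) = $4,000.00 × (1 + 0.084/2)^(2 × 4) = $5,559.06
Interest = A − P = $5,559.06 − $4,000.00 = $1,559.06

Interest = A - P = $1,559.06


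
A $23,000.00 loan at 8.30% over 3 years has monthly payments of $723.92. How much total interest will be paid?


Total paid over the life of the loan = PMT × n.
Total paid = $723.92 × 36 = $26,061.12
Total interest = total paid − principal = $26,061.12 − $23,000.00 = $3,061.12

Total interest = (PMT × n) - PV = $3,061.12


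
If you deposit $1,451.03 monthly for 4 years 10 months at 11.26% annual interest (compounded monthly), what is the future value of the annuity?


Future value of an ordinary annuity: FV = PMT × ((1 + r)^n − 1) / r
Monthly rate r = 0.1126/12 ≈ 0.00938333, n = 58
FV = $1,451.03 × ((1 + 0.1126/12)^58 − 1) / (0.1126/12)
FV = $1,451.03 × 76.616632
FV = $111,173.03

FV = PMT × ((1+r)^n - 1)/r = $111,173.03


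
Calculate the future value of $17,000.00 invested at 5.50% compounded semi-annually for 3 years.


Compound interest formula: A = P(1 + r/n)^(nt)
A = $17,000.00 × (1 + 0.055/2)^(2 × 3)
Growth factor: (1 + 0.055/2)^6 = 1.176768
A = $17,000.00 × 1.176768
A = $20,005.06

A = P(1 + r/n)^(nt) = $20,005.06


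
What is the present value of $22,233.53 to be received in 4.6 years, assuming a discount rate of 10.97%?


Present value formula: PV = FV / (1 + r)^t
PV = $22,233.53 / (1 + 0.1097)^4.6
PV = $22,233.53 / 1.614157
PV = $13,774.08

PV = FV / (1 + r)^t = $13,774.08


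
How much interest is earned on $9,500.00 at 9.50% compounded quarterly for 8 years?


Compound interest earned = final amount − principal.
A = P(1 + r/n)^(nt) = $9,500.00 × (1 + 0.095/4)^(4 × 8) = $20,133.94
Interest = A − P = $20,133.94 − $9,500.00 = $10,633.94

Interest = A - P = $10,633.94


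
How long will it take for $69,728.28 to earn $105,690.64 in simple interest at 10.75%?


Rearrange the simple interest formula for t:
I = P × r × t  ⇒  t = I / (P × r)
t = $105,690.64 / ($69,728.28 × 0.1075)
t = 14.1

t = I/(P×r) = 14.1 years


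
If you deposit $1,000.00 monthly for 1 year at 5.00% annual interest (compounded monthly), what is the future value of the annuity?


Future value of an ordinary annuity: FV = PMT × ((1 + r)^n − 1) / r
Monthly rate r = 0.05/12 ≈ 0.00416667, n = 12
FV = $1,000.00 × ((1 + 0.05/12)^12 − 1) / (0.05/12)
FV = $1,000.00 × 12.2788555
FV = $12,278.86

FV = PMT × ((1+r)^n - 1)/r = $12,278.86


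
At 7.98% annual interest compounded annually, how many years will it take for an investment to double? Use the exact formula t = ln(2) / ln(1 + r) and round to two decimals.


Doubling condition: (1 + r)^t = 2
Take ln of both sides: t × ln(1 + r) = ln(2)
t = ln(2) / ln(1 + r)
t = 0.693147 / 0.076776
t = 9.03

t = ln(2) / ln(1 + r) = 9.03 years


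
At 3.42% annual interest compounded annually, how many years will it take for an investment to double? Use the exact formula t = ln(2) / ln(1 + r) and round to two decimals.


Doubling condition: (1 + r)^t = 2
Take ln of both sides: t × ln(1 + r) = ln(2)
t = ln(2) / ln(1 + r)
t = 0.693147 / 0.033628
t = 20.61

t = ln(2) / ln(1 + r) = 20.61 years


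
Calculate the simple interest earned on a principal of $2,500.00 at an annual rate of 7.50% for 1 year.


Simple interest formula: I = P × r × t
I = $2,500.00 × 0.075 × 1
I = $187.50

I = P × r × t = $187.50


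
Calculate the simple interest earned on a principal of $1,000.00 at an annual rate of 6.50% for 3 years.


Simple interest formula: I = P × r × t
I = $1,000.00 × 0.065 × 3
I = $195.00

I = P × r × t = $195.00


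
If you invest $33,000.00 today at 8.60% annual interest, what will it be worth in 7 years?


Future value formula: FV = PV × (1 + r)^t
FV = $33,000.00 × (1 + 0.086)^7
FV = $33,000.00 × 1.7815941
FV = $58,792.61

FV = PV × (1 + r)^t = $58,792.61


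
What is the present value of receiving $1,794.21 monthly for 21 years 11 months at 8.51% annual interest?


Present value of an ordinary annuity: PV = PMT × (1 − (1 + r)^(−n)) / r
Monthly rate r = 0.0851/12 ≈ 0.00709167, n = 263
PV = $1,794.21 × (1 − (1 + 0.0851/12)^(−263)) / (0.0851/12)
PV = $1,794.21 × 119.026710
PV = $213,558.91

PV = PMT × (1-(1+r)^(-n))/r = $213,558.91


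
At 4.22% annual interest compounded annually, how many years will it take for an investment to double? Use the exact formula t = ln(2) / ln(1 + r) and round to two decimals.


Doubling condition: (1 + r)^t = 2
Take ln of both sides: t × ln(1 + r) = ln(2)
t = ln(2) / ln(1 + r)
t = 0.693147 / 0.041334
t = 16.77

t = ln(2) / ln(1 + r) = 16.77 years


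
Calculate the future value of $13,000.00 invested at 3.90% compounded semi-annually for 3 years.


Compound interest formula: A = P(1 + r/n)^(nt)
A = $13,000.00 × (1 + 0.039/2)^(2 × 3)
Growth factor: (1 + 0.039/2)^6 = 1.122854233
A = $13,000.00 × 1.122854233
A = $14,597.11

A = P(1 + r/n)^(nt) = $14,597.11


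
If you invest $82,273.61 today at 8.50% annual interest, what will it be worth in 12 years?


Future value formula: FV = PV × (1 + r)^t
FV = $82,273.61 × (1 + 0.085)^12
FV = $82,273.61 × 2.6616862324
FV = $218,986.54

FV = PV × (1 + r)^t = $218,986.54


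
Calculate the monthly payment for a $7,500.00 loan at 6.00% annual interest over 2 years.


Loan payment formula: PMT = PV × r / (1 − (1 + r)^(−n))
Monthly rate r = 0.06/12 = 0.005, n = 24 months
Denominator: 1 − (1 + 0.06/12)^(−24) = 0.1128143
PMT = $7,500.00 × (0.06/12) / 0.1128143
PMT = $332.40 per month

PMT = PV × r / (1-(1+r)^(-n)) = $332.40/month


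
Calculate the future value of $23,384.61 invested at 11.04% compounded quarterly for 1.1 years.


Compound interest formula: A = P(1 + r/n)^(nt)
A = $23,384.61 × (1 + 0.1104/4)^(4 × 1.1)
Growth factor: (1 + 0.1104/4)^4.4 = 1.127265
A = $23,384.61 × 1.127265
A = $26,360.65

A = P(1 + r/n)^(nt) = $26,360.65


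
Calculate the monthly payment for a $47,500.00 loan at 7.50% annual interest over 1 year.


Loan payment formula: PMT = PV × r / (1 − (1 + r)^(−n))
Monthly rate r = 0.075/12 = 0.00625, n = 12 months
Denominator: 1 − (1 + 0.075/12)^(−12) = 0.07203995
PMT = $47,500.00 × (0.075/12) / 0.07203995
PMT = $4,120.98 per month

PMT = PV × r / (1-(1+r)^(-n)) = $4,120.98/month


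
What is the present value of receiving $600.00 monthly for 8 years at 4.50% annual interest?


Present value of an ordinary annuity: PV = PMT × (1 − (1 + r)^(−n)) / r
Monthly rate r = 0.045/12 = 0.00375, n = 96
PV = $600.00 × (1 − (1 + 0.045/12)^(−96)) / (0.045/12)
PV = $600.00 × 80.494336
PV = $48,296.60

PV = PMT × (1-(1+r)^(-n))/r = $48,296.60


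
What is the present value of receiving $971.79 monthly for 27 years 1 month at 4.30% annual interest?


Present value of an ordinary annuity: PV = PMT × (1 − (1 + r)^(−n)) / r
Monthly rate r = 0.043/12 ≈ 0.00358333, n = 325
PV = $971.79 × (1 − (1 + 0.043/12)^(−325)) / (0.043/12)
PV = $971.79 × 191.803844
PV = $186,393.06

PV = PMT × (1-(1+r)^(-n))/r = $186,393.06


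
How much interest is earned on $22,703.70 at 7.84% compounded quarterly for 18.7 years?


Compound interest earned = final amount − principal.
A = P(1 + r/n)^(nt) = $22,703.70 × (1 + 0.0784/4)^(4 × 18.7) = $96,972.30
Interest = A − P = $96,972.30 − $22,703.70 = $74,268.60

Interest = A - P = $74,268.60


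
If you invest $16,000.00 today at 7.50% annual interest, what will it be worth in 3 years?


Future value formula: FV = PV × (1 + r)^t
FV = $16,000.00 × (1 + 0.075)^3
FV = $16,000.00 × 1.242297
FV = $19,876.75

FV = PV × (1 + r)^t = $19,876.75


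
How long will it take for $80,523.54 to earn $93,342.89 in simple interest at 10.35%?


Rearrange the simple interest formula for t:
I = P × r × t  ⇒  t = I / (P × r)
t = $93,342.89 / ($80,523.54 × 0.1035)
t = 11.2

t = I/(P×r) = 11.2 years


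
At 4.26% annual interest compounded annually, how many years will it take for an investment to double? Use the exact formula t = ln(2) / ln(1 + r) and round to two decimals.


Doubling condition: (1 + r)^t = 2
Take ln of both sides: t × ln(1 + r) = ln(2)
t = ln(2) / ln(1 + r)
t = 0.693147 / 0.041718
t = 16.62

t = ln(2) / ln(1 + r) = 16.62 years


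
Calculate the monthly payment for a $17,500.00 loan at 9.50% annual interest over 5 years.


Loan payment formula: PMT = PV × r / (1 − (1 + r)^(−n))
Monthly rate r = 0.095/12 ≈ 0.00791667, n = 60 months
Denominator: 1 − (1 + 0.095/12)^(−60) = 0.376951
PMT = $17,500.00 × (0.095/12) / 0.376951
PMT = $367.53 per month

PMT = PV × r / (1-(1+r)^(-n)) = $367.53/month


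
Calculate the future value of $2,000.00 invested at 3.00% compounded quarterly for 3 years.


Compound interest formula: A = P(1 + r/n)^(nt)
A = $2,000.00 × (1 + 0.03/4)^(4 × 3)
Growth factor: (1 + 0.03/4)^12 = 1.093807
A = $2,000.00 × 1.093807
A = $2,187.61

A = P(1 + r/n)^(nt) = $2,187.61


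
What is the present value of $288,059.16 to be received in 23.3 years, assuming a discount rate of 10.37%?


Present value formula: PV = FV / (1 + r)^t
PV = $288,059.16 / (1 + 0.1037)^23.3
PV = $288,059.16 / 9.963898
PV = $28,910.29

PV = FV / (1 + r)^t = $28,910.29


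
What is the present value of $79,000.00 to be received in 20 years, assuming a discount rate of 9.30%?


Present value formula: PV = FV / (1 + r)^t
PV = $79,000.00 / (1 + 0.093)^20
PV = $79,000.00 / 5.921111
PV = $13,342.09

PV = FV / (1 + r)^t = $13,342.09


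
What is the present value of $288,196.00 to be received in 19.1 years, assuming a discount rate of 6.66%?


Present value formula: PV = FV / (1 + r)^t
PV = $288,196.00 / (1 + 0.0666)^19.1
PV = $288,196.00 / 3.4263377
PV = $84,111.97

PV = FV / (1 + r)^t = $84,111.97


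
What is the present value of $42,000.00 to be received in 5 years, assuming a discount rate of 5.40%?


Present value formula: PV = FV / (1 + r)^t
PV = $42,000.00 / (1 + 0.054)^5
PV = $42,000.00 / 1.3007776
PV = $32,288.38

PV = FV / (1 + r)^t = $32,288.38


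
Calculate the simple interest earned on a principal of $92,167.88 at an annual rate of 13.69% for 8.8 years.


Simple interest formula: I = P × r × t
I = $92,167.88 × 0.1369 × 8.8
I = $111,036.49

I = P × r × t = $111,036.49


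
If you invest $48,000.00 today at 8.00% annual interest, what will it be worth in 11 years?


Future value formula: FV = PV × (1 + r)^t
FV = $48,000.00 × (1 + 0.08)^11
FV = $48,000.00 × 2.331639
FV = $111,918.67

FV = PV × (1 + r)^t = $111,918.67


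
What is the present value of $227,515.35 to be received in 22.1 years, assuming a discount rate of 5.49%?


Present value formula: PV = FV / (1 + r)^t
PV = $227,515.35 / (1 + 0.0549)^22.1
PV = $227,515.35 / 3.2581386
PV = $69,829.86

PV = FV / (1 + r)^t = $69,829.86


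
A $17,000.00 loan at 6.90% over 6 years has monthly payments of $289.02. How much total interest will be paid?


Total paid over the life of the loan = PMT × n.
Total paid = $289.02 × 72 = $20,809.44
Total interest = total paid − principal = $20,809.44 − $17,000.00 = $3,809.44

Total interest = (PMT × n) - PV = $3,809.44


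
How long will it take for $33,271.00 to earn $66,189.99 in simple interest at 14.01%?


Rearrange the simple interest formula for t:
I = P × r × t  ⇒  t = I / (P × r)
t = $66,189.99 / ($33,271.00 × 0.1401)
t = 14.2

t = I/(P×r) = 14.2 years


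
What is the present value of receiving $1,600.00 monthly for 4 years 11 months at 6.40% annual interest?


Present value of an ordinary annuity: PV = PMT × (1 − (1 + r)^(−n)) / r
Monthly rate r = 0.064/12 ≈ 0.00533333, n = 59
PV = $1,600.00 × (1 − (1 + 0.064/12)^(−59)) / (0.064/12)
PV = $1,600.00 × 50.504467
PV = $80,807.15

PV = PMT × (1-(1+r)^(-n))/r = $80,807.15


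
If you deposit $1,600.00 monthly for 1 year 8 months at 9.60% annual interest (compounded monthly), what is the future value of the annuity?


Future value of an ordinary annuity: FV = PMT × ((1 + r)^n − 1) / r
Monthly rate r = 0.096/12 = 0.008, n = 20
FV = $1,600.00 × ((1 + 0.096/12)^20 − 1) / (0.096/12)
FV = $1,600.00 × 21.595505
FV = $34,552.81

FV = PMT × ((1+r)^n - 1)/r = $34,552.81


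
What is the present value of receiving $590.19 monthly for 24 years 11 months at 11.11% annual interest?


Present value of an ordinary annuity: PV = PMT × (1 − (1 + r)^(−n)) / r
Monthly rate r = 0.1111/12 ≈ 0.00925833, n = 299
PV = $590.19 × (1 − (1 + 0.1111/12)^(−299)) / (0.1111/12)
PV = $590.19 × 101.143812
PV = $59,694.07

PV = PMT × (1-(1+r)^(-n))/r = $59,694.07


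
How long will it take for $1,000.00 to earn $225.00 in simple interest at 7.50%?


Rearrange the simple interest formula for t:
I = P × r × t  ⇒  t = I / (P × r)
t = $225.00 / ($1,000.00 × 0.075)
t = 3

t = I/(P×r) = 3 years


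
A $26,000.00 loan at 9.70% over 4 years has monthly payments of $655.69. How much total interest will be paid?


Total paid over the life of the loan = PMT × n.
Total paid = $655.69 × 48 = $31,473.12
Total interest = total paid − principal = $31,473.12 − $26,000.00 = $5,473.12

Total interest = (PMT × n) - PV = $5,473.12


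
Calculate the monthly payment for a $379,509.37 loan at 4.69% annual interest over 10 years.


Loan payment formula: PMT = PV × r / (1 − (1 + r)^(−n))
Monthly rate r = 0.0469/12 ≈ 0.00390833, n = 120 months
Denominator: 1 − (1 + 0.0469/12)^(−120) = 0.373800
PMT = $379,509.37 × (0.0469/12) / 0.373800
PMT = $3,968.03 per month

PMT = PV × r / (1-(1+r)^(-n)) = $3,968.03/month


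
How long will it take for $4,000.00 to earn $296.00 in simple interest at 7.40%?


Rearrange the simple interest formula for t:
I = P × r × t  ⇒  t = I / (P × r)
t = $296.00 / ($4,000.00 × 0.074)
t = 1

t = I/(P×r) = 1 year


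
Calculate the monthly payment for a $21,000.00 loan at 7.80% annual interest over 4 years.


Loan payment formula: PMT = PV × r / (1 − (1 + r)^(−n))
Monthly rate r = 0.078/12 = 0.0065, n = 48 months
Denominator: 1 − (1 + 0.078/12)^(−48) = 0.267279
PMT = $21,000.00 × (0.078/12) / 0.267279
PMT = $510.70 per month

PMT = PV × r / (1-(1+r)^(-n)) = $510.70/month


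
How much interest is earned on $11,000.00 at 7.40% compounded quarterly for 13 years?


Compound interest earned = final amount − principal.
A = P(1 + r/n)^(nt) = $11,000.00 × (1 + 0.074/4)^(4 × 13) = $28,534.25
Interest = A − P = $28,534.25 − $11,000.00 = $17,534.25

Interest = A - P = $17,534.25


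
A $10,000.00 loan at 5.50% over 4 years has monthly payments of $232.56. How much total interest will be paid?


Total paid over the life of the loan = PMT × n.
Total paid = $232.56 × 48 = $11,162.88
Total interest = total paid − principal = $11,162.88 − $10,000.00 = $1,162.88

Total interest = (PMT × n) - PV = $1,162.88


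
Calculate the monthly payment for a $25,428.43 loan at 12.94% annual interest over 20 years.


Loan payment formula: PMT = PV × r / (1 − (1 + r)^(−n))
Monthly rate r = 0.1294/12 ≈ 0.01078333, n = 240 months
Denominator: 1 − (1 + 0.1294/12)^(−240) = 0.923781
PMT = $25,428.43 × (0.1294/12) / 0.923781
PMT = $296.83 per month

PMT = PV × r / (1-(1+r)^(-n)) = $296.83/month


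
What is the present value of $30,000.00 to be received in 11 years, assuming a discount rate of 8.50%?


Present value formula: PV = FV / (1 + r)^t
PV = $30,000.00 / (1 + 0.085)^11
PV = $30,000.00 / 2.453167
PV = $12,229.09

PV = FV / (1 + r)^t = $12,229.09


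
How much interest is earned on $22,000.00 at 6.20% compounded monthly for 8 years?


Compound interest earned = final amount − principal.
A = P(1 + r/n)^(nt) = $22,000.00 × (1 + 0.062/12)^(12 × 8) = $36,080.97
Interest = A − P = $36,080.97 − $22,000.00 = $14,080.97

Interest = A - P = $14,080.97
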